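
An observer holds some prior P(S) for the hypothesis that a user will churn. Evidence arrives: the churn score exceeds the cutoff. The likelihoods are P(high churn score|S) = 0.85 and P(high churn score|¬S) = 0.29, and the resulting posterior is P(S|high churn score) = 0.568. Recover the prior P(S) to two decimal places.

In odds form, posterior odds = prior odds × likelihood ratio, so prior odds = posterior odds ÷ LR.
Posterior odds = 0.568/(1−0.568) = 1.3148. LR = 0.85/0.29 = 2.9310.
Prior odds = 1.3148/2.9310 = 0.4486, so P(S) = 0.4486/(1+0.4486) ≈ 0.31.

P(S) = 0.31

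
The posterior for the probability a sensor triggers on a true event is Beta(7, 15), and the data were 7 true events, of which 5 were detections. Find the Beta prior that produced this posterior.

Beta(2, 13)

Under Beta–binomial conjugacy the posterior parameters are (a+s, b+f).
So a = 7 − 5 = 2 and b = 15 − 2 = 13.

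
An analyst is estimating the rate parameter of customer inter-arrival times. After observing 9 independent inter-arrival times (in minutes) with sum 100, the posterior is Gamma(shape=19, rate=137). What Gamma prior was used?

Gamma–exponential conjugacy: posterior shape = α + n, posterior rate = β + Σtᵢ.
So α = 19 − 9 = 10 and β = 137 − 100 = 37.

Gamma(shape=10, rate=37)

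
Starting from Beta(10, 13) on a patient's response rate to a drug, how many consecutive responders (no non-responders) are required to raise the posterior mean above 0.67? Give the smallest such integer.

k = 17

After k responders and 0 non-responders the posterior is Beta(10+k, 13), with mean (10+k)/(10+13+k).
Set (10+k)/(23+k) > 0.67 and solve: k > (0.67·23 − 10)/(1 − 0.67) = 16.394.
The smallest integer exceeding 16.394 is 17.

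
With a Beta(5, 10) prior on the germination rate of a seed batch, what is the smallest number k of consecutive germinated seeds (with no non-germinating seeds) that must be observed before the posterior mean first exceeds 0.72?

After k germinated seeds and 0 non-germinating seeds the posterior is Beta(5+k, 10), with mean (5+k)/(5+10+k).
Set (5+k)/(15+k) > 0.72 and solve: k > (0.72·15 − 5)/(1 − 0.72) = 20.714.
The smallest integer exceeding 20.714 is 21, and checking k=21: (26)/(36) = 0.7222 > 0.72.

k = 21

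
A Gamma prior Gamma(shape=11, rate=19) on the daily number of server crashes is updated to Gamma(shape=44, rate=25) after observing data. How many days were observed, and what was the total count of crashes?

n = 6 days with total 33 crashes

A Gamma(α, β) prior (rate parametrization) on a Poisson rate with n observations summing to S gives posterior Gamma(α+S, β+n).
Matching: Σxᵢ = 44 − 11 = 33 and n = 25 − 19 = 6.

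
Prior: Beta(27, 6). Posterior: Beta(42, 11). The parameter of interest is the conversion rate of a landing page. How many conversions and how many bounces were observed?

15 conversions and 5 bounces

A Beta(α, β) prior with s successes and f failures in binomial data gives a Beta(α+s, β+f) posterior.
So s = 42 − 27 = 15 and f = 11 − 6 = 5.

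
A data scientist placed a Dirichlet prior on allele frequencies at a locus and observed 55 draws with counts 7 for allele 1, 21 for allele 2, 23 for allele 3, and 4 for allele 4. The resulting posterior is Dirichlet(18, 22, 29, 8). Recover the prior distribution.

For a Dirichlet(α) prior with multinomial counts c, the posterior is Dirichlet(α + c) componentwise.
Subtract each count from the matching posterior parameter: 18−7=11, 22−21=1, 29−23=6, 8−4=4.

Dirichlet(11, 1, 6, 4)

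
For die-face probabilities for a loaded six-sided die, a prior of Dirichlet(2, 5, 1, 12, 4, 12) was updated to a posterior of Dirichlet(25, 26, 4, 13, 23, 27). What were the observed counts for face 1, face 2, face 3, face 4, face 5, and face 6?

counts (23, 21, 3, 1, 19, 15)

For a Dirichlet(α) prior with multinomial counts c, the posterior is Dirichlet(α + c) componentwise.
Counts are posterior − prior componentwise: 25−2=23, 26−5=21, 4−1=3, 13−12=1, 23−4=19, 27−12=15.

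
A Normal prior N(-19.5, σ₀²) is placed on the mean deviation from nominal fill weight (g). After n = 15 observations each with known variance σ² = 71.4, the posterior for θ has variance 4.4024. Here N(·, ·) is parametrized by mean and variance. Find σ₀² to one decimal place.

σ₀² = 58.6

Posterior precision equals prior precision plus data precision: 1/σ_n² = 1/σ₀² + n/σ².
So 1/σ₀² = 1/4.4024 − 15/71.4 = 0.227149 − 0.210084 = 0.017065.
Hence σ₀² = 1/0.017065 ≈ 58.6.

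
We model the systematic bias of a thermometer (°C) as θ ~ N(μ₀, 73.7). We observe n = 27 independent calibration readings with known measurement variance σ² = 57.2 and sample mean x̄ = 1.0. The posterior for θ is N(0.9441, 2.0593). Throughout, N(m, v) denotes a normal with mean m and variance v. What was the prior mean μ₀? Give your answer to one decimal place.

μ₀ = -1.0

The posterior mean is a precision-weighted average: μ_n = (τ₀μ₀ + τ_data·x̄)/(τ₀+τ_data), with τ₀=1/σ₀² and τ_data=n/σ².
Here τ₀ = 1/73.7 = 0.013569 and τ_data = 27/57.2 = 0.472028, so τ_n = 0.485597.
Rearranging for μ₀: μ₀ = (μ_n·τ_n − τ_data·x̄)/τ₀ = (0.9441·0.485597 − 0.472028·1.0) / 0.013569 = -0.013576/0.013569 ≈ -1.0.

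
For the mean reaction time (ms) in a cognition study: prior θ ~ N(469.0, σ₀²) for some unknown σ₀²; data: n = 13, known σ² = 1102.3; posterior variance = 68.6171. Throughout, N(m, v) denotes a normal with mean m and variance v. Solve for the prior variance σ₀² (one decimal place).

Posterior precision equals prior precision plus data precision: 1/σ_n² = 1/σ₀² + n/σ².
So 1/σ₀² = 1/68.6171 − 13/1102.3 = 0.014574 − 0.011794 = 0.002780.
Hence σ₀² = 1/0.002780 ≈ 359.7.

σ₀² = 359.7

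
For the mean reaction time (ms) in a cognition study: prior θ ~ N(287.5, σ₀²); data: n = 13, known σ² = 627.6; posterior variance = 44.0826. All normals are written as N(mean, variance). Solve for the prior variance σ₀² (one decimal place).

σ₀² = 507.4

Posterior precision equals prior precision plus data precision: 1/σ_n² = 1/σ₀² + n/σ².
So 1/σ₀² = 1/44.0826 − 13/627.6 = 0.022685 − 0.020714 = 0.001971.
Hence σ₀² = 1/0.001971 ≈ 507.4.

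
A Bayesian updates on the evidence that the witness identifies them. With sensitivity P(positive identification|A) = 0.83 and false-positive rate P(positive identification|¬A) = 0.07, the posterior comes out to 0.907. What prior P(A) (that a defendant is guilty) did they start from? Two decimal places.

Bayes' rule in odds form gives O(A|E) = O(A)·[P(E|A)/P(E|¬A)], hence O(A) = O(A|E)/LR.
Posterior odds = 0.907/(1−0.907) = 9.7527. LR = 0.83/0.07 = 11.8571.
Prior odds = 9.7527/11.8571 = 0.8225, so P(A) = 0.8225/(1+0.8225) ≈ 0.45.

P(A) = 0.45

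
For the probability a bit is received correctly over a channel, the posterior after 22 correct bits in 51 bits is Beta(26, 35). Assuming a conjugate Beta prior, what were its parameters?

A Beta(α, β) prior with s successes and f failures in binomial data gives a Beta(α+s, β+f) posterior.
Subtract the data counts: 26−22=4, 35−29=6.

Beta(4, 6)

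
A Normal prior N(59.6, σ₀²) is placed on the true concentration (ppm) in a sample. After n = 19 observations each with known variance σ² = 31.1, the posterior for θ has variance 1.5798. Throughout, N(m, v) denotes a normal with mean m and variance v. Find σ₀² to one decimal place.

σ₀² = 45.3

Posterior precision equals prior precision plus data precision: 1/σ_n² = 1/σ₀² + n/σ².
So 1/σ₀² = 1/1.5798 − 19/31.1 = 0.632992 − 0.610932 = 0.022060.
Hence σ₀² = 1/0.022060 ≈ 45.3.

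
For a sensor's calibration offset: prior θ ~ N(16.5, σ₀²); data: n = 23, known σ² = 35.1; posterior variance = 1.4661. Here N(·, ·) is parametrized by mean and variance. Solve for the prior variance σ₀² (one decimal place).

Posterior precision equals prior precision plus data precision: 1/σ_n² = 1/σ₀² + n/σ².
So 1/σ₀² = 1/1.4661 − 23/35.1 = 0.682082 − 0.655271 = 0.026811.
Hence σ₀² = 1/0.026811 ≈ 37.3.

σ₀² = 37.3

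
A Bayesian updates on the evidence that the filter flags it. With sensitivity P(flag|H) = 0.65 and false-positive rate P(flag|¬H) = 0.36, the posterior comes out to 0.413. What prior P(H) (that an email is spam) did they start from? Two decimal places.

P(H) = 0.28

In odds form, posterior odds = prior odds × likelihood ratio, so prior odds = posterior odds ÷ LR.
Posterior odds = 0.413/(1−0.413) = 0.7036. LR = 0.65/0.36 = 1.8056.
Prior odds = 0.7036/1.8056 = 0.3897, so P(H) = 0.3897/(1+0.3897) ≈ 0.28.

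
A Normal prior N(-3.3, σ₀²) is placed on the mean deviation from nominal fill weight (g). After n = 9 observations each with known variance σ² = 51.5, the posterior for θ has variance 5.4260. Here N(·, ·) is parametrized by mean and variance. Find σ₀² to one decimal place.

σ₀² = 104.8

For the Normal–Normal model with known σ², precisions add: τ_n = τ₀ + n/σ².
So 1/σ₀² = 1/5.4260 − 9/51.5 = 0.184298 − 0.174757 = 0.009541.
Hence σ₀² = 1/0.009541 ≈ 104.8.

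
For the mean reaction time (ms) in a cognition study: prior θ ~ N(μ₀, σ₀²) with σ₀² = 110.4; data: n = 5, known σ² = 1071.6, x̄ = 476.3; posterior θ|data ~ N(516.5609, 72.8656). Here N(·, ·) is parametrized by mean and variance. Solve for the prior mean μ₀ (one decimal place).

With known observation variance, the Normal–Normal posterior has precision τ_n = τ₀ + n/σ² and mean μ_n = (τ₀μ₀ + (n/σ²)x̄)/τ_n.
Here τ₀ = 1/110.4 = 0.009058 and τ_data = 5/1071.6 = 0.004666, so τ_n = 0.013724.
Rearranging for μ₀: μ₀ = (μ_n·τ_n − τ_data·x̄)/τ₀ = (516.5609·0.013724 − 0.004666·476.3) / 0.009058 = 4.866866/0.009058 ≈ 537.3.

μ₀ = 537.3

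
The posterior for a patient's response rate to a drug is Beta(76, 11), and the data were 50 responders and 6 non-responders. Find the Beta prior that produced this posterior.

Under Beta–binomial conjugacy the posterior parameters are (a+s, b+f).
Subtract the data counts: 76−50=26, 11−6=5.

Beta(26, 5)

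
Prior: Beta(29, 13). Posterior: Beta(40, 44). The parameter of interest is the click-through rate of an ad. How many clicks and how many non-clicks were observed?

11 clicks and 31 non-clicks

Beta is conjugate to the binomial likelihood: posterior = Beta(α+s, β+f).
Match parameters: s=40−29=11, f=44−13=31.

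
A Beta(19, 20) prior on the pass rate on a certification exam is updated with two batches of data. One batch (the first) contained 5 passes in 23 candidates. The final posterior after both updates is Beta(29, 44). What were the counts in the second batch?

5 passes and 6 failures

Because Beta–binomial updating is additive in the counts, the combined data contributed (α_post−α_prior, β_post−β_prior) successes and failures.
Total across both batches: 29−19=10 passes, 44−20=24 failures.
Subtract the first batch: 10−5=5 passes and 24−18=6 failures.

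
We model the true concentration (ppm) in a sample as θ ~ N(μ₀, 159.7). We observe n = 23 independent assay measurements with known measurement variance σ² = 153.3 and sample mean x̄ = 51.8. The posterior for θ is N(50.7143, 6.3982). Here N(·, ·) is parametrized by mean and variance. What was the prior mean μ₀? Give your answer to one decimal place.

With known observation variance, the Normal–Normal posterior has precision τ_n = τ₀ + n/σ² and mean μ_n = (τ₀μ₀ + (n/σ²)x̄)/τ_n.
Here τ₀ = 1/159.7 = 0.006262 and τ_data = 23/153.3 = 0.150033, so τ_n = 0.156295.
Rearranging for μ₀: μ₀ = (μ_n·τ_n − τ_data·x̄)/τ₀ = (50.7143·0.156295 − 0.150033·51.8) / 0.006262 = 0.154682/0.006262 ≈ 24.7.

μ₀ = 24.7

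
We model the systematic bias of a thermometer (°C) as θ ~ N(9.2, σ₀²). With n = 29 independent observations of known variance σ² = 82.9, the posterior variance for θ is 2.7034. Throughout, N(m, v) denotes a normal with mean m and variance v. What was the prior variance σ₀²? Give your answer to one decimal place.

For the Normal–Normal model with known σ², precisions add: τ_n = τ₀ + n/σ².
So 1/σ₀² = 1/2.7034 − 29/82.9 = 0.369905 − 0.349819 = 0.020086.
Hence σ₀² = 1/0.020086 ≈ 49.8.

σ₀² = 49.8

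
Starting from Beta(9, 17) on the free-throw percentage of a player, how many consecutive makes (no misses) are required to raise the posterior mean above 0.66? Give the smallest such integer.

k = 25

After k makes and 0 misses the posterior is Beta(9+k, 17), with mean (9+k)/(9+17+k).
Set (9+k)/(26+k) > 0.66 and solve: k > (0.66·26 − 9)/(1 − 0.66) = 24.000.
The smallest integer exceeding 24.000 is 25.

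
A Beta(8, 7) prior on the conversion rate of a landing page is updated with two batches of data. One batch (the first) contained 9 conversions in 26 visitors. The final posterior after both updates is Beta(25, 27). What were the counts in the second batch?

Sequential conjugate updates are equivalent to a single update on the pooled data, so total successes = posterior α − prior α and total failures = posterior β − prior β.
Total across both batches: 25−8=17 conversions, 27−7=20 bounces.
Subtract the first batch: 17−9=8 conversions and 20−17=3 bounces.

8 conversions and 3 bounces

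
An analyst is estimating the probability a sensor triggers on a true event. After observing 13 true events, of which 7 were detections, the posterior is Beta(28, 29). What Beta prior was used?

Under Beta–binomial conjugacy the posterior parameters are (a+s, b+f).
Subtract the data counts: 28−7=21, 29−6=23.

Beta(21, 23)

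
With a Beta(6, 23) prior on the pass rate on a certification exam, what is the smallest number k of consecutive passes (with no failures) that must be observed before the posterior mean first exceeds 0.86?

k = 136

After k passes and 0 failures the posterior is Beta(6+k, 23), with mean (6+k)/(6+23+k).
Set (6+k)/(29+k) > 0.86 and solve: k > (0.86·29 − 6)/(1 − 0.86) = 135.286.
The smallest integer exceeding 135.286 is 136.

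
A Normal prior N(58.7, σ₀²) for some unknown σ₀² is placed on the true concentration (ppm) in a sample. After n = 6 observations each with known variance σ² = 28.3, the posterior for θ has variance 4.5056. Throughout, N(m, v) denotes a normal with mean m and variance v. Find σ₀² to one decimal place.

σ₀² = 100.7

Posterior precision equals prior precision plus data precision: 1/σ_n² = 1/σ₀² + n/σ².
So 1/σ₀² = 1/4.5056 − 6/28.3 = 0.221946 − 0.212014 = 0.009932.
Hence σ₀² = 1/0.009932 ≈ 100.7.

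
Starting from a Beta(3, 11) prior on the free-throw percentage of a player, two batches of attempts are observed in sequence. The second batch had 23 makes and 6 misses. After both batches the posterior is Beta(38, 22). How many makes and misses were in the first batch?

12 makes and 5 misses

Sequential conjugate updates are equivalent to a single update on the pooled data, so total successes = posterior α − prior α and total failures = posterior β − prior β.
Total across both batches: 38−3=35 makes, 22−11=11 misses.
Subtract the second batch: 35−23=12 makes and 11−6=5 misses.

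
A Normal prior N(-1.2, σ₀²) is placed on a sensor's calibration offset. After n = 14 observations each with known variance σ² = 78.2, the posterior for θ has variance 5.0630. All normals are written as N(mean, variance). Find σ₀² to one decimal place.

σ₀² = 54.1

For the Normal–Normal model with known σ², precisions add: τ_n = τ₀ + n/σ².
So 1/σ₀² = 1/5.0630 − 14/78.2 = 0.197511 − 0.179028 = 0.018483.
Hence σ₀² = 1/0.018483 ≈ 54.1.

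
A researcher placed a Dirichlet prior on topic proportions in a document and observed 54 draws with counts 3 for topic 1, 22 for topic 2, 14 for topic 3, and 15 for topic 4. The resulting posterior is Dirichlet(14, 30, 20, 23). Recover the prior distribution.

Dirichlet(11, 8, 6, 8)

For a Dirichlet(α) prior with multinomial counts c, the posterior is Dirichlet(α + c) componentwise.
Subtract each count from the matching posterior parameter: 14−3=11, 30−22=8, 20−14=6, 23−15=8.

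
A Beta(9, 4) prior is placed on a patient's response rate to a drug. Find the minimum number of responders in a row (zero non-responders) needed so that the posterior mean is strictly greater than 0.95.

After k responders and 0 non-responders the posterior is Beta(9+k, 4), with mean (9+k)/(9+4+k).
Set (9+k)/(13+k) > 0.95 and solve: k > (0.95·13 − 9)/(1 − 0.95) = 67.000.
The smallest integer exceeding 67.000 is 68, and checking k=68: (77)/(81) = 0.9506 > 0.95.

k = 68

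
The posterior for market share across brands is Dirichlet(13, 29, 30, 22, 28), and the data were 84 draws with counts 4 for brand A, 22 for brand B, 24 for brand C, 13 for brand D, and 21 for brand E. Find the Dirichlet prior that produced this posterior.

For a Dirichlet(α) prior with multinomial counts c, the posterior is Dirichlet(α + c) componentwise.
Subtract each count from the matching posterior parameter: 13−4=9, 29−22=7, 30−24=6, 22−13=9, 28−21=7.

Dirichlet(9, 7, 6, 9, 7)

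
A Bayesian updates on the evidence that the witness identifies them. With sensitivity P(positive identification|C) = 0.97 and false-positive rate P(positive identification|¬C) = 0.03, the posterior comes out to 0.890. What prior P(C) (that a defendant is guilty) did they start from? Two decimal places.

P(C) = 0.20

In odds form, posterior odds = prior odds × likelihood ratio, so prior odds = posterior odds ÷ LR.
Posterior odds = 0.890/(1−0.890) = 8.0909. LR = 0.97/0.03 = 32.3333.
Prior odds = 8.0909/32.3333 = 0.2502, so P(C) = 0.2502/(1+0.2502) ≈ 0.20.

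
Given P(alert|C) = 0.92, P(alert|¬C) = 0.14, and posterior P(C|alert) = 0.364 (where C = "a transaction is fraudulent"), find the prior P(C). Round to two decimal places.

In odds form, posterior odds = prior odds × likelihood ratio, so prior odds = posterior odds ÷ LR.
Posterior odds = 0.364/(1−0.364) = 0.5723. LR = 0.92/0.14 = 6.5714.
Prior odds = 0.5723/6.5714 = 0.0871, so P(C) = 0.0871/(1+0.0871) ≈ 0.08.

P(C) = 0.08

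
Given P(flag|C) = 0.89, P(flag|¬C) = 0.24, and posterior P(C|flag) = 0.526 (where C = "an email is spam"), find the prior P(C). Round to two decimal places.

P(C) = 0.23

Bayes' rule in odds form gives O(C|E) = O(C)·[P(E|C)/P(E|¬C)], hence O(C) = O(C|E)/LR.
Posterior odds = 0.526/(1−0.526) = 1.1097. LR = 0.89/0.24 = 3.7083.
Prior odds = 1.1097/3.7083 = 0.2992, so P(C) = 0.2992/(1+0.2992) ≈ 0.23.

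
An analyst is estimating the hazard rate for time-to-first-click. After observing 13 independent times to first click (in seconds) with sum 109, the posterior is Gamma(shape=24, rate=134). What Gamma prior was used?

For an exponential likelihood with a Gamma(α, β) prior on the rate, n observations with total T give posterior Gamma(α+n, β+T).
So α = 24 − 13 = 11 and β = 134 − 109 = 25.

Gamma(shape=11, rate=25)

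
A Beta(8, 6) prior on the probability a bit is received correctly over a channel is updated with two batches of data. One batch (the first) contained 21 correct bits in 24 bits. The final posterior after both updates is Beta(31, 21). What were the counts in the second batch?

Sequential conjugate updates are equivalent to a single update on the pooled data, so total successes = posterior α − prior α and total failures = posterior β − prior β.
Total across both batches: 31−8=23 correct bits, 21−6=15 errors.
Subtract the first batch: 23−21=2 correct bits and 15−3=12 errors.

2 correct bits and 12 errors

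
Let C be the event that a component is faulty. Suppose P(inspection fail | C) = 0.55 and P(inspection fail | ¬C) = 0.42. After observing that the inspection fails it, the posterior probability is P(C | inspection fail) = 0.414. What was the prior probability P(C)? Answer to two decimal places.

P(C) = 0.35

In odds form, posterior odds = prior odds × likelihood ratio, so prior odds = posterior odds ÷ LR.
Posterior odds = 0.414/(1−0.414) = 0.7065. LR = 0.55/0.42 = 1.3095.
Prior odds = 0.7065/1.3095 = 0.5395, so P(C) = 0.5395/(1+0.5395) ≈ 0.35.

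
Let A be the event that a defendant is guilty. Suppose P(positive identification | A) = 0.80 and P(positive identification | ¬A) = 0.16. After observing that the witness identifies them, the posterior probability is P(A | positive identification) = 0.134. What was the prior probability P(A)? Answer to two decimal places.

In odds form, posterior odds = prior odds × likelihood ratio, so prior odds = posterior odds ÷ LR.
Posterior odds = 0.134/(1−0.134) = 0.1547. LR = 0.80/0.16 = 5.0000.
Prior odds = 0.1547/5.0000 = 0.0309, so P(A) = 0.0309/(1+0.0309) ≈ 0.03.

P(A) = 0.03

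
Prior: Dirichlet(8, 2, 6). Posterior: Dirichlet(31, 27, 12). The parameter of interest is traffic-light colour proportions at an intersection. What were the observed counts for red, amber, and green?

For a Dirichlet(α) prior with multinomial counts c, the posterior is Dirichlet(α + c) componentwise.
Counts are posterior − prior componentwise: 31−8=23, 27−2=25, 12−6=6.

counts (23, 25, 6)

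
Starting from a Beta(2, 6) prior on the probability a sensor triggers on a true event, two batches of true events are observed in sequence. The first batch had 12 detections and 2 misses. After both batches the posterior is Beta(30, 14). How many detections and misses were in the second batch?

16 detections and 6 misses

Sequential conjugate updates are equivalent to a single update on the pooled data, so total successes = posterior α − prior α and total failures = posterior β − prior β.
Total across both batches: 30−2=28 detections, 14−6=8 misses.
Subtract the first batch: 28−12=16 detections and 8−2=6 misses.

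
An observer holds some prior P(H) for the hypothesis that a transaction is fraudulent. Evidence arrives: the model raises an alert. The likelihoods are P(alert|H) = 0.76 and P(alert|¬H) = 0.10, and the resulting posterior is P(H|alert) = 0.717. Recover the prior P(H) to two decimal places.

Bayes' rule in odds form gives O(H|E) = O(H)·[P(E|H)/P(E|¬H)], hence O(H) = O(H|E)/LR.
Posterior odds = 0.717/(1−0.717) = 2.5336. LR = 0.76/0.10 = 7.6000.
Prior odds = 2.5336/7.6000 = 0.3334, so P(H) = 0.3334/(1+0.3334) ≈ 0.25.

P(H) = 0.25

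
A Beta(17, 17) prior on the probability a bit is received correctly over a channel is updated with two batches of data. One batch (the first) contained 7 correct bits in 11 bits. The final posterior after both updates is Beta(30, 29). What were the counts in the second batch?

6 correct bits and 8 errors

Sequential conjugate updates are equivalent to a single update on the pooled data, so total successes = posterior α − prior α and total failures = posterior β − prior β.
Total across both batches: 30−17=13 correct bits, 29−17=12 errors.
Subtract the first batch: 13−7=6 correct bits and 12−4=8 errors.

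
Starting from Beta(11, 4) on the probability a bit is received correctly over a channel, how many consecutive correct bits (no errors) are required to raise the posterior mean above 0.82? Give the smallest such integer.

After k correct bits and 0 errors the posterior is Beta(11+k, 4), with mean (11+k)/(11+4+k).
Set (11+k)/(15+k) > 0.82 and solve: k > (0.82·15 − 11)/(1 − 0.82) = 7.222.
The smallest integer exceeding 7.222 is 8.

k = 8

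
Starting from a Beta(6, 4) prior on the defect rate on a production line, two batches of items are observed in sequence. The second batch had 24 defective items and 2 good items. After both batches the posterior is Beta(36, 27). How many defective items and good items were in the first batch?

6 defective items and 21 good items

Sequential conjugate updates are equivalent to a single update on the pooled data, so total successes = posterior α − prior α and total failures = posterior β − prior β.
Total across both batches: 36−6=30 defective items, 27−4=23 good items.
Subtract the second batch: 30−24=6 defective items and 23−2=21 good items.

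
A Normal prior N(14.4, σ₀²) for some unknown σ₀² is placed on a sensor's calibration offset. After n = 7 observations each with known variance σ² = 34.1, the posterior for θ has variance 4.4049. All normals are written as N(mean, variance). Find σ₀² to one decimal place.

For the Normal–Normal model with known σ², precisions add: τ_n = τ₀ + n/σ².
So 1/σ₀² = 1/4.4049 − 7/34.1 = 0.227020 − 0.205279 = 0.021741.
Hence σ₀² = 1/0.021741 ≈ 46.0.

σ₀² = 46.0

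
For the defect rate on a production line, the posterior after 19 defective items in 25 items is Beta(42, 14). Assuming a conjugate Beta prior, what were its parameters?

Beta is conjugate to the binomial likelihood: posterior = Beta(α+s, β+f).
So α = 42 − 19 = 23 and β = 14 − 6 = 8.

Beta(23, 8)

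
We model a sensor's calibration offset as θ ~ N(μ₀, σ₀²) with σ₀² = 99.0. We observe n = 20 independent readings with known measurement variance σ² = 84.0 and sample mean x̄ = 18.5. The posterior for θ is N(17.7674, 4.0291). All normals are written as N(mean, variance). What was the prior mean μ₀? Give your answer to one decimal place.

μ₀ = 0.5

With known observation variance, the Normal–Normal posterior has precision τ_n = τ₀ + n/σ² and mean μ_n = (τ₀μ₀ + (n/σ²)x̄)/τ_n.
Here τ₀ = 1/99.0 = 0.010101 and τ_data = 20/84.0 = 0.238095, so τ_n = 0.248196.
Rearranging for μ₀: μ₀ = (μ_n·τ_n − τ_data·x̄)/τ₀ = (17.7674·0.248196 − 0.238095·18.5) / 0.010101 = 0.005040/0.010101 ≈ 0.5.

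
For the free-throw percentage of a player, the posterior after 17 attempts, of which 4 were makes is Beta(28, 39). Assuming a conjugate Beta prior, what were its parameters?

Beta is conjugate to the binomial likelihood: posterior = Beta(α+s, β+f).
Subtract the data counts: 28−4=24, 39−13=26.

Beta(24, 26)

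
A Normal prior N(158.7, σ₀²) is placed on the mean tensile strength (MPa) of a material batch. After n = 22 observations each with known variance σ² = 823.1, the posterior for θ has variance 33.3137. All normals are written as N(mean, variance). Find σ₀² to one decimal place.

Posterior precision equals prior precision plus data precision: 1/σ_n² = 1/σ₀² + n/σ².
So 1/σ₀² = 1/33.3137 − 22/823.1 = 0.030018 − 0.026728 = 0.003290.
Hence σ₀² = 1/0.003290 ≈ 304.0.

σ₀² = 304.0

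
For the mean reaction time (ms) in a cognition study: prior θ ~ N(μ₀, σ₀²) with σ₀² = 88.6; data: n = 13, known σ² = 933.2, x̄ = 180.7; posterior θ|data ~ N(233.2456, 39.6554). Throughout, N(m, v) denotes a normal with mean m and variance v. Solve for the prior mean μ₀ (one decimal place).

With known observation variance, the Normal–Normal posterior has precision τ_n = τ₀ + n/σ² and mean μ_n = (τ₀μ₀ + (n/σ²)x̄)/τ_n.
Here τ₀ = 1/88.6 = 0.011287 and τ_data = 13/933.2 = 0.013931, so τ_n = 0.025218.
Rearranging for μ₀: μ₀ = (μ_n·τ_n − τ_data·x̄)/τ₀ = (233.2456·0.025218 − 0.013931·180.7) / 0.011287 = 3.364656/0.011287 ≈ 298.1.

μ₀ = 298.1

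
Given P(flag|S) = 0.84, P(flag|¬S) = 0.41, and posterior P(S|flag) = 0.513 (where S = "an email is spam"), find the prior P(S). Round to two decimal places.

In odds form, posterior odds = prior odds × likelihood ratio, so prior odds = posterior odds ÷ LR.
Posterior odds = 0.513/(1−0.513) = 1.0534. LR = 0.84/0.41 = 2.0488.
Prior odds = 1.0534/2.0488 = 0.5142, so P(S) = 0.5142/(1+0.5142) ≈ 0.34.

P(S) = 0.34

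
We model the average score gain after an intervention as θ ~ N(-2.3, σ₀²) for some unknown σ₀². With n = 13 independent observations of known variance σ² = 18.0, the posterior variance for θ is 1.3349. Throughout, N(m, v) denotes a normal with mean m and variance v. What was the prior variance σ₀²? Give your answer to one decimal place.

For the Normal–Normal model with known σ², precisions add: τ_n = τ₀ + n/σ².
So 1/σ₀² = 1/1.3349 − 13/18.0 = 0.749120 − 0.722222 = 0.026898.
Hence σ₀² = 1/0.026898 ≈ 37.2.

σ₀² = 37.2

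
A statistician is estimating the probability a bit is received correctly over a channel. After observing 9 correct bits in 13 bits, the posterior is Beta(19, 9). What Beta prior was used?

Beta(10, 5)

Beta is conjugate to the binomial likelihood: posterior = Beta(α+s, β+f).
So α = 19 − 9 = 10 and β = 9 − 4 = 5.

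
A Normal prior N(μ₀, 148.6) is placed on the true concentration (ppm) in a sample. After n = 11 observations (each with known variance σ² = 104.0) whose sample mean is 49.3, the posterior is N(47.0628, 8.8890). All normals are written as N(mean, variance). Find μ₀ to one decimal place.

The posterior mean is a precision-weighted average: μ_n = (τ₀μ₀ + τ_data·x̄)/(τ₀+τ_data), with τ₀=1/σ₀² and τ_data=n/σ².
Here τ₀ = 1/148.6 = 0.006729 and τ_data = 11/104.0 = 0.105769, so τ_n = 0.112498.
Rearranging for μ₀: μ₀ = (μ_n·τ_n − τ_data·x̄)/τ₀ = (47.0628·0.112498 − 0.105769·49.3) / 0.006729 = 0.080059/0.006729 ≈ 11.9.

μ₀ = 11.9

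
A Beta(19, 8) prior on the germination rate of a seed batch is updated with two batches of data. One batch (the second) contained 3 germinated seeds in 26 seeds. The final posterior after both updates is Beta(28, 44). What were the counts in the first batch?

Because Beta–binomial updating is additive in the counts, the combined data contributed (α_post−α_prior, β_post−β_prior) successes and failures.
Total across both batches: 28−19=9 germinated seeds, 44−8=36 non-germinating seeds.
Subtract the second batch: 9−3=6 germinated seeds and 36−23=13 non-germinating seeds.

6 germinated seeds and 13 non-germinating seeds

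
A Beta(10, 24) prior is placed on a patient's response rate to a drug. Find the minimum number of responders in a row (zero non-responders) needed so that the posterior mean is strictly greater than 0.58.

k = 24

After k responders and 0 non-responders the posterior is Beta(10+k, 24), with mean (10+k)/(10+24+k).
Set (10+k)/(34+k) > 0.58 and solve: k > (0.58·34 − 10)/(1 − 0.58) = 23.143.
The smallest integer exceeding 23.143 is 24.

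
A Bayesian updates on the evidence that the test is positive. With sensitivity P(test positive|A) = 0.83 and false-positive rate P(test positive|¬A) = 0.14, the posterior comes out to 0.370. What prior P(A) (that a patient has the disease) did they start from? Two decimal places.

P(A) = 0.09

In odds form, posterior odds = prior odds × likelihood ratio, so prior odds = posterior odds ÷ LR.
Posterior odds = 0.370/(1−0.370) = 0.5873. LR = 0.83/0.14 = 5.9286.
Prior odds = 0.5873/5.9286 = 0.0991, so P(A) = 0.0991/(1+0.0991) ≈ 0.09.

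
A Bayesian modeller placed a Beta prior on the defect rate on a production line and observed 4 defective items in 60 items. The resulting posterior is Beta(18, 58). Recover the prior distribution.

Beta(14, 2)

Beta is conjugate to the binomial likelihood: posterior = Beta(α+s, β+f).
So α = 18 − 4 = 14 and β = 58 − 56 = 2.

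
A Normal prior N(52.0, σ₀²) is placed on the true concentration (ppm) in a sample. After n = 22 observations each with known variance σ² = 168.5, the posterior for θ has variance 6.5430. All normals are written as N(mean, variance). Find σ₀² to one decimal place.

For the Normal–Normal model with known σ², precisions add: τ_n = τ₀ + n/σ².
So 1/σ₀² = 1/6.5430 − 22/168.5 = 0.152835 − 0.130564 = 0.022271.
Hence σ₀² = 1/0.022271 ≈ 44.9.

σ₀² = 44.9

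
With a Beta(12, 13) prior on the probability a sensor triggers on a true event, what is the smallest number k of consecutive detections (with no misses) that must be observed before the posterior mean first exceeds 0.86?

After k detections and 0 misses the posterior is Beta(12+k, 13), with mean (12+k)/(12+13+k).
Set (12+k)/(25+k) > 0.86 and solve: k > (0.86·25 − 12)/(1 − 0.86) = 67.857.
The smallest integer exceeding 67.857 is 68.

k = 68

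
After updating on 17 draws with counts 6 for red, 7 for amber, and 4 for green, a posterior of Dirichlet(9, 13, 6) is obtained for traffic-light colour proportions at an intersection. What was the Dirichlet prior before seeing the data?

Dirichlet(3, 6, 2)

For a Dirichlet(α) prior with multinomial counts c, the posterior is Dirichlet(α + c) componentwise.
Subtract each count from the matching posterior parameter: 9−6=3, 13−7=6, 6−4=2.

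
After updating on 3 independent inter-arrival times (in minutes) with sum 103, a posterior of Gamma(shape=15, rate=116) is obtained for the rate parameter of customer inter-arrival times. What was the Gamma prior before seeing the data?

For an exponential likelihood with a Gamma(α, β) prior on the rate, n observations with total T give posterior Gamma(α+n, β+T).
So α = 15 − 3 = 12 and β = 116 − 103 = 13.

Gamma(shape=12, rate=13)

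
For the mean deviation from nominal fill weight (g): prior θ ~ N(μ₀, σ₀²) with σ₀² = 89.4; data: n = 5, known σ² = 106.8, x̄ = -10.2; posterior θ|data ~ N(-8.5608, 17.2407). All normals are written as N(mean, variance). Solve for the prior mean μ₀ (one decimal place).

With known observation variance, the Normal–Normal posterior has precision τ_n = τ₀ + n/σ² and mean μ_n = (τ₀μ₀ + (n/σ²)x̄)/τ_n.
Here τ₀ = 1/89.4 = 0.011186 and τ_data = 5/106.8 = 0.046816, so τ_n = 0.058002.
Rearranging for μ₀: μ₀ = (μ_n·τ_n − τ_data·x̄)/τ₀ = (-8.5608·0.058002 − 0.046816·-10.2) / 0.011186 = -0.019020/0.011186 ≈ -1.7.

μ₀ = -1.7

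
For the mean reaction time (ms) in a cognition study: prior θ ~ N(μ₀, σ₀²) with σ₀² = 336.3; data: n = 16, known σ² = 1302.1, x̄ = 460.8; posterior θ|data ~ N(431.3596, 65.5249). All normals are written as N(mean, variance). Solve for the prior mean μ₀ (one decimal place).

The posterior mean is a precision-weighted average: μ_n = (τ₀μ₀ + τ_data·x̄)/(τ₀+τ_data), with τ₀=1/σ₀² and τ_data=n/σ².
Here τ₀ = 1/336.3 = 0.002974 and τ_data = 16/1302.1 = 0.012288, so τ_n = 0.015262.
Rearranging for μ₀: μ₀ = (μ_n·τ_n − τ_data·x̄)/τ₀ = (431.3596·0.015262 − 0.012288·460.8) / 0.002974 = 0.921100/0.002974 ≈ 309.7.

μ₀ = 309.7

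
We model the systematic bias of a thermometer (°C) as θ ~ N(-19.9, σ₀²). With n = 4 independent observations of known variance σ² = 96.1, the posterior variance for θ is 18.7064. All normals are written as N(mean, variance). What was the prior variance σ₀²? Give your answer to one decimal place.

For the Normal–Normal model with known σ², precisions add: τ_n = τ₀ + n/σ².
So 1/σ₀² = 1/18.7064 − 4/96.1 = 0.053458 − 0.041623 = 0.011835.
Hence σ₀² = 1/0.011835 ≈ 84.5.

σ₀² = 84.5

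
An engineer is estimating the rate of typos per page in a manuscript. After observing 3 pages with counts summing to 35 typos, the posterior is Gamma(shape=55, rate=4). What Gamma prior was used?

Gamma(shape=20, rate=1)

A Gamma(α, β) prior (rate parametrization) on a Poisson rate with n observations summing to S gives posterior Gamma(α+S, β+n).
So α = 55 − 35 = 20 and β = 4 − 3 = 1.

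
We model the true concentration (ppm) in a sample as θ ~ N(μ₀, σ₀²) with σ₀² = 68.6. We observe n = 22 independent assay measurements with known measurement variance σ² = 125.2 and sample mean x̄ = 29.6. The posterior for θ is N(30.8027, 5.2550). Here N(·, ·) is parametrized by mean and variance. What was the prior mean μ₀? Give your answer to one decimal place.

With known observation variance, the Normal–Normal posterior has precision τ_n = τ₀ + n/σ² and mean μ_n = (τ₀μ₀ + (n/σ²)x̄)/τ_n.
Here τ₀ = 1/68.6 = 0.014577 and τ_data = 22/125.2 = 0.175719, so τ_n = 0.190296.
Rearranging for μ₀: μ₀ = (μ_n·τ_n − τ_data·x̄)/τ₀ = (30.8027·0.190296 − 0.175719·29.6) / 0.014577 = 0.660348/0.014577 ≈ 45.3.

μ₀ = 45.3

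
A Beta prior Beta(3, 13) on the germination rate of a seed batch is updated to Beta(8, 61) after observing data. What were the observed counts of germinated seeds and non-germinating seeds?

Beta is conjugate to the binomial likelihood: posterior = Beta(α+s, β+f).
Match parameters: s=8−3=5, f=61−13=48.

5 germinated seeds and 48 non-germinating seeds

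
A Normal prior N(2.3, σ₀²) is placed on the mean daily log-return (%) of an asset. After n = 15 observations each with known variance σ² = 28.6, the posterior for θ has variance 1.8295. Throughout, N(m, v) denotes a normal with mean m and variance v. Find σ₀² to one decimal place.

Posterior precision equals prior precision plus data precision: 1/σ_n² = 1/σ₀² + n/σ².
So 1/σ₀² = 1/1.8295 − 15/28.6 = 0.546597 − 0.524476 = 0.022121.
Hence σ₀² = 1/0.022121 ≈ 45.2.

σ₀² = 45.2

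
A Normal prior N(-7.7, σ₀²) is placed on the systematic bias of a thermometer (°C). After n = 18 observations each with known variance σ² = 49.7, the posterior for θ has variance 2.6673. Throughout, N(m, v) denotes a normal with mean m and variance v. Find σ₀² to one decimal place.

σ₀² = 78.5

For the Normal–Normal model with known σ², precisions add: τ_n = τ₀ + n/σ².
So 1/σ₀² = 1/2.6673 − 18/49.7 = 0.374911 − 0.362173 = 0.012738.
Hence σ₀² = 1/0.012738 ≈ 78.5.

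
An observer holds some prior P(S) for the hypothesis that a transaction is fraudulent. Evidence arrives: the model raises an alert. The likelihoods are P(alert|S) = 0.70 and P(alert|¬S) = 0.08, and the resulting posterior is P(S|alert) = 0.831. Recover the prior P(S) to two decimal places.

P(S) = 0.36

Bayes' rule in odds form gives O(S|E) = O(S)·[P(E|S)/P(E|¬S)], hence O(S) = O(S|E)/LR.
Posterior odds = 0.831/(1−0.831) = 4.9172. LR = 0.70/0.08 = 8.7500.
Prior odds = 4.9172/8.7500 = 0.5620, so P(S) = 0.5620/(1+0.5620) ≈ 0.36.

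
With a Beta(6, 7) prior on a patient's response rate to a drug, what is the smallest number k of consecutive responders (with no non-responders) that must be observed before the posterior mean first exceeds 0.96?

k = 163

After k responders and 0 non-responders the posterior is Beta(6+k, 7), with mean (6+k)/(6+7+k).
Set (6+k)/(13+k) > 0.96 and solve: k > (0.96·13 − 6)/(1 − 0.96) = 162.000.
The smallest integer exceeding 162.000 is 163, and checking k=163: (169)/(176) = 0.9602 > 0.96.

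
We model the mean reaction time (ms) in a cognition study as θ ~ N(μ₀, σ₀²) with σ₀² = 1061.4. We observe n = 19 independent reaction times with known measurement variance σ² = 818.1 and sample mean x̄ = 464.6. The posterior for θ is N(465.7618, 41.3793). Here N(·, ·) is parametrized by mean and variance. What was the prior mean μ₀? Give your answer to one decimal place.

μ₀ = 494.4

With known observation variance, the Normal–Normal posterior has precision τ_n = τ₀ + n/σ² and mean μ_n = (τ₀μ₀ + (n/σ²)x̄)/τ_n.
Here τ₀ = 1/1061.4 = 0.000942 and τ_data = 19/818.1 = 0.023225, so τ_n = 0.024167.
Rearranging for μ₀: μ₀ = (μ_n·τ_n − τ_data·x̄)/τ₀ = (465.7618·0.024167 − 0.023225·464.6) / 0.000942 = 0.465730/0.000942 ≈ 494.4.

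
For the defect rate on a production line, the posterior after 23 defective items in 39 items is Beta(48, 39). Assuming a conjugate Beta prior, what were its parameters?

Under Beta–binomial conjugacy the posterior parameters are (α+s, β+f).
Subtract the data counts: 48−23=25, 39−16=23.

Beta(25, 23)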